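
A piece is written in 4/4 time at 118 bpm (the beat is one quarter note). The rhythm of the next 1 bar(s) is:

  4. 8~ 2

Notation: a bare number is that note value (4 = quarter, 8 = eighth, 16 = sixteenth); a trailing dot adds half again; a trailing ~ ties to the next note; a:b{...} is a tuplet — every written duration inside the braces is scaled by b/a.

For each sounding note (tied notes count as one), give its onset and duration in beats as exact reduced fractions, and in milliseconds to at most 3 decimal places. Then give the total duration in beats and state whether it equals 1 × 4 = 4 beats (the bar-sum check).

1) 0.0ms=0b +762.712ms=3/2b
2) 762.712ms=3/2b +1271.186ms=5/2b
Σ=4b of 4 (118bpm 4/4) — PASS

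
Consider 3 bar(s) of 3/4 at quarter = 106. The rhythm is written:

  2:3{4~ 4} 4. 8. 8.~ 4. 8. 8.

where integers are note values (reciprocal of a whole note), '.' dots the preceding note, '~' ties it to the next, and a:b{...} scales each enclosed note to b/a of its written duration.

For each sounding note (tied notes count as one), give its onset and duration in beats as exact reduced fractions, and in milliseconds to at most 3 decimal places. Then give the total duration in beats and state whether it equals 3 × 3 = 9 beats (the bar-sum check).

1) 0.0ms=0b +1698.113ms=3b
2) 1698.113ms=3b +849.057ms=3/2b
3) 2547.17ms=9/2b +424.528ms=3/4b
4) 2971.698ms=21/4b +1273.585ms=9/4b
5) 4245.283ms=15/2b +424.528ms=3/4b
6) 4669.811ms=33/4b +424.528ms=3/4b
Σ=9b of 9 (106bpm 3/4) — PASS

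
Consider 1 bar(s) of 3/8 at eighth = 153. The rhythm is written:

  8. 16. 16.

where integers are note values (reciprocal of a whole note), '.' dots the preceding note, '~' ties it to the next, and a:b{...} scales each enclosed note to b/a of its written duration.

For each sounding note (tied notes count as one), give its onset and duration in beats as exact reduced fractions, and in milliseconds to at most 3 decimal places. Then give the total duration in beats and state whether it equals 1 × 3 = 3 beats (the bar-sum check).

1) 0.0ms=0b +588.235ms=3/2b
2) 588.235ms=3/2b +294.118ms=3/4b
3) 882.353ms=9/4b +294.118ms=3/4b
Σ=3b of 3 (153bpm 3/8) — PASS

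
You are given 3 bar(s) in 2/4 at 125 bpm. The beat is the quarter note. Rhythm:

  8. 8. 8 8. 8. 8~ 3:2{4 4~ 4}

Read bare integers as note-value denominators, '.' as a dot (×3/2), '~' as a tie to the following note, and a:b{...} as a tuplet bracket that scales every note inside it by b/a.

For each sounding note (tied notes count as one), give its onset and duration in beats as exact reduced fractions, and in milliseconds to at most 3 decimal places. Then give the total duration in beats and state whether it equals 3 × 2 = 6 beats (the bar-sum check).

1) 0.0ms=0b +360.0ms=3/4b
2) 360.0ms=3/4b +360.0ms=3/4b
3) 720.0ms=3/2b +240.0ms=1/2b
4) 960.0ms=2b +360.0ms=3/4b
5) 1320.0ms=11/4b +360.0ms=3/4b
6) 1680.0ms=7/2b +560.0ms=7/6b
7) 2240.0ms=14/3b +640.0ms=4/3b
Σ=6b of 6 (125bpm 2/4) — PASS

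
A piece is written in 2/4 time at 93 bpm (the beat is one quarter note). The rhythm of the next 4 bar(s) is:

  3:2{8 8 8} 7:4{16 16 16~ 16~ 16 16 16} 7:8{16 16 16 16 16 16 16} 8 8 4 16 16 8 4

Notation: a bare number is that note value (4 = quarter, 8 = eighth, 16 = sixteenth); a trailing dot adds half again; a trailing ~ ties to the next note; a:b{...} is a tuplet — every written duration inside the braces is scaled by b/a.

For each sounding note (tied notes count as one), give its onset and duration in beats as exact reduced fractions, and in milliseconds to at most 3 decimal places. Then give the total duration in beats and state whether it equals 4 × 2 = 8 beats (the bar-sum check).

1) 0.0ms=0b +215.054ms=1/3b
2) 215.054ms=1/3b +215.054ms=1/3b
3) 430.108ms=2/3b +215.054ms=1/3b
4) 645.161ms=1b +92.166ms=1/7b
5) 737.327ms=8/7b +92.166ms=1/7b
6) 829.493ms=9/7b +276.498ms=3/7b
7) 1105.991ms=12/7b +92.166ms=1/7b
8) 1198.157ms=13/7b +92.166ms=1/7b
9) 1290.323ms=2b +184.332ms=2/7b
10) 1474.654ms=16/7b +184.332ms=2/7b
11) 1658.986ms=18/7b +184.332ms=2/7b
12) 1843.318ms=20/7b +184.332ms=2/7b
13) 2027.65ms=22/7b +184.332ms=2/7b
14) 2211.982ms=24/7b +184.332ms=2/7b
15) 2396.313ms=26/7b +184.332ms=2/7b
16) 2580.645ms=4b +322.581ms=1/2b
17) 2903.226ms=9/2b +322.581ms=1/2b
18) 3225.806ms=5b +645.161ms=1b
19) 3870.968ms=6b +161.29ms=1/4b
20) 4032.258ms=25/4b +161.29ms=1/4b
21) 4193.548ms=13/2b +322.581ms=1/2b
22) 4516.129ms=7b +645.161ms=1b
Σ=8b of 8 (93bpm 2/4) — PASS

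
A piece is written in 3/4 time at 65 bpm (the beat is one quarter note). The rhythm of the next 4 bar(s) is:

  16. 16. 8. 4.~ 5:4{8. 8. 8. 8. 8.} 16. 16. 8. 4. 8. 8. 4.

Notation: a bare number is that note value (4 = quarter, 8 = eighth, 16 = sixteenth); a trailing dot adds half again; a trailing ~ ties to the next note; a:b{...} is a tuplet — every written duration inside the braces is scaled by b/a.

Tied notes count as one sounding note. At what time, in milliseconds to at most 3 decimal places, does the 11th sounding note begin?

1. 0.0ms @ 0 + 346.154ms (3/8)
2. 346.154ms @ 3/8 + 346.154ms (3/8)
3. 692.308ms @ 3/4 + 692.308ms (3/4)
4. 1384.615ms @ 3/2 + 1938.462ms (21/10)
5. 3323.077ms @ 18/5 + 553.846ms (3/5)
6. 3876.923ms @ 21/5 + 553.846ms (3/5)
7. 4430.769ms @ 24/5 + 553.846ms (3/5)
8. 4984.615ms @ 27/5 + 553.846ms (3/5)
9. 5538.462ms @ 6 + 346.154ms (3/8)
10. 5884.615ms @ 51/8 + 346.154ms (3/8)
11. 6230.769ms @ 27/4 + 692.308ms (3/4)
12. 6923.077ms @ 15/2 + 1384.615ms (3/2)
13. 8307.692ms @ 9 + 692.308ms (3/4)
14. 9000.0ms @ 39/4 + 692.308ms (3/4)
15. 9692.308ms @ 21/2 + 1384.615ms (3/2)

note 11 onset = 27/4b = 6230.769ms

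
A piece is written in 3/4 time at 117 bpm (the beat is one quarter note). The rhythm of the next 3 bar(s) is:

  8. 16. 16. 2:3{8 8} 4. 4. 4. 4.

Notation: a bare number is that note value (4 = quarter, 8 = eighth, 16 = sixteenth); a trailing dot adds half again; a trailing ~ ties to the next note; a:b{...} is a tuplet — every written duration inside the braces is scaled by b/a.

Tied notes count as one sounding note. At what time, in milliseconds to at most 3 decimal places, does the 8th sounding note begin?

1. 0.0ms @ 0 + 384.615ms (3/4)
2. 384.615ms @ 3/4 + 192.308ms (3/8)
3. 576.923ms @ 9/8 + 192.308ms (3/8)
4. 769.231ms @ 3/2 + 384.615ms (3/4)
5. 1153.846ms @ 9/4 + 384.615ms (3/4)
6. 1538.462ms @ 3 + 769.231ms (3/2)
7. 2307.692ms @ 9/2 + 769.231ms (3/2)
8. 3076.923ms @ 6 + 769.231ms (3/2)
9. 3846.154ms @ 15/2 + 769.231ms (3/2)

note 8 onset = 6b = 3076.923ms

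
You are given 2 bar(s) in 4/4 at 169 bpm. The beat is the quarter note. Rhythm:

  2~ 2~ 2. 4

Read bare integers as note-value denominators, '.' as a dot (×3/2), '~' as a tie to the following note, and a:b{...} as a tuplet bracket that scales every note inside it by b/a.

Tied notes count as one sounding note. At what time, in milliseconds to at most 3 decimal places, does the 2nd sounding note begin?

1. 0.0ms @ 0 + 2485.207ms (7)
2. 2485.207ms @ 7 + 355.03ms (1)

note 2 onset = 7b = 2485.207ms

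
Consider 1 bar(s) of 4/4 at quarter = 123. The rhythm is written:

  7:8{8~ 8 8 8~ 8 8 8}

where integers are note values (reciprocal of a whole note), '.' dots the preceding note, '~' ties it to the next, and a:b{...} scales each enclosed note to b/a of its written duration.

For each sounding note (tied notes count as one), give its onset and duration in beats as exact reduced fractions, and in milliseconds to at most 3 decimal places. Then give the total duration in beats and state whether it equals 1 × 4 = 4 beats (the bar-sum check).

1) 0.0ms=0b +557.491ms=8/7b
2) 557.491ms=8/7b +278.746ms=4/7b
3) 836.237ms=12/7b +557.491ms=8/7b
4) 1393.728ms=20/7b +278.746ms=4/7b
5) 1672.474ms=24/7b +278.746ms=4/7b
Σ=4b of 4 (123bpm 4/4) — PASS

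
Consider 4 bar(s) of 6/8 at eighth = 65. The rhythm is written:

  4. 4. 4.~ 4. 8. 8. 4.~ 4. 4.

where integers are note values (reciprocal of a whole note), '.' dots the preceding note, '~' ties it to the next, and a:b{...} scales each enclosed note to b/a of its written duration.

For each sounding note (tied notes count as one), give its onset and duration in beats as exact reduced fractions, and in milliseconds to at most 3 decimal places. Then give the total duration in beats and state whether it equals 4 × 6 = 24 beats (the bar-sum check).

1) 0.0ms=0b +2769.231ms=3b
2) 2769.231ms=3b +2769.231ms=3b
3) 5538.462ms=6b +5538.462ms=6b
4) 11076.923ms=12b +1384.615ms=3/2b
5) 12461.538ms=27/2b +1384.615ms=3/2b
6) 13846.154ms=15b +5538.462ms=6b
7) 19384.615ms=21b +2769.231ms=3b
Σ=24b of 24 (65bpm 6/8) — PASS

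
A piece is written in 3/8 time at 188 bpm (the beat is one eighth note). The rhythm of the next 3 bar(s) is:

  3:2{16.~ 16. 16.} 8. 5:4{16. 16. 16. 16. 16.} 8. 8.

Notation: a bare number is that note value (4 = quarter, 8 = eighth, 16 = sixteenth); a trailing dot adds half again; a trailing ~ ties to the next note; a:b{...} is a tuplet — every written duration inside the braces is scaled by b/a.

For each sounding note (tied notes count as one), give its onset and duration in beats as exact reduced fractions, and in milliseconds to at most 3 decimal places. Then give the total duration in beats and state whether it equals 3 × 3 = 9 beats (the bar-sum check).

1) 0.0ms=0b +319.149ms=1b
2) 319.149ms=1b +159.574ms=1/2b
3) 478.723ms=3/2b +478.723ms=3/2b
4) 957.447ms=3b +191.489ms=3/5b
5) 1148.936ms=18/5b +191.489ms=3/5b
6) 1340.426ms=21/5b +191.489ms=3/5b
7) 1531.915ms=24/5b +191.489ms=3/5b
8) 1723.404ms=27/5b +191.489ms=3/5b
9) 1914.894ms=6b +478.723ms=3/2b
10) 2393.617ms=15/2b +478.723ms=3/2b
Σ=9b of 9 (188bpm 3/8) — PASS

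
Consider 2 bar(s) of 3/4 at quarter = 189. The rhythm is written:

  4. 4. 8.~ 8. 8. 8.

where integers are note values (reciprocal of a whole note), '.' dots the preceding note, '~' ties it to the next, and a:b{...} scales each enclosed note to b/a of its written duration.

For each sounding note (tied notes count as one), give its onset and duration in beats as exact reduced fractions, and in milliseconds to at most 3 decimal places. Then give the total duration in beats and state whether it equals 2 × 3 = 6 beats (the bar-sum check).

1) 0.0ms=0b +476.19ms=3/2b
2) 476.19ms=3/2b +476.19ms=3/2b
3) 952.381ms=3b +476.19ms=3/2b
4) 1428.571ms=9/2b +238.095ms=3/4b
5) 1666.667ms=21/4b +238.095ms=3/4b
Σ=6b of 6 (189bpm 3/4) — PASS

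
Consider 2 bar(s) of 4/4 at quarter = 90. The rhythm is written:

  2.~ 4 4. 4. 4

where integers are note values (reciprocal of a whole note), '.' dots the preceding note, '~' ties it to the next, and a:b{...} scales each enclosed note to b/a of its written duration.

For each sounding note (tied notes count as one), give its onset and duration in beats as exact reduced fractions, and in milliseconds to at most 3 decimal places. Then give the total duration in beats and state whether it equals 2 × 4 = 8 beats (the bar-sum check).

1) 0.0ms=0b +2666.667ms=4b
2) 2666.667ms=4b +1000.0ms=3/2b
3) 3666.667ms=11/2b +1000.0ms=3/2b
4) 4666.667ms=7b +666.667ms=1b
Σ=8b of 8 (90bpm 4/4) — PASS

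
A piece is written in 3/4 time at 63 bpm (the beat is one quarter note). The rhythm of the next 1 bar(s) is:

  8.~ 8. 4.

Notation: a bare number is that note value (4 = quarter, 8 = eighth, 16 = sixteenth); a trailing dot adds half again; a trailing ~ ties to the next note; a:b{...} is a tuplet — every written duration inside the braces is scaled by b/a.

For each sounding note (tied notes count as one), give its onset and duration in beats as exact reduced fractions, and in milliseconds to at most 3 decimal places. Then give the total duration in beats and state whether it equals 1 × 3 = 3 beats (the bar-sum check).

1) 0.0ms=0b +1428.571ms=3/2b
2) 1428.571ms=3/2b +1428.571ms=3/2b
Σ=3b of 3 (63bpm 3/4) — PASS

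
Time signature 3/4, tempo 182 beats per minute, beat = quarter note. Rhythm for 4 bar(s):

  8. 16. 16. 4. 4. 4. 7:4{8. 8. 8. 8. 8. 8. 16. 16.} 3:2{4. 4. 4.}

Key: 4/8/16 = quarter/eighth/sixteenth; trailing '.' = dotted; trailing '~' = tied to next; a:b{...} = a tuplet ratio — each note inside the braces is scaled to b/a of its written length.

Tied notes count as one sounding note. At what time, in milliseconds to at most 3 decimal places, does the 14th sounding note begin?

note 14 onset = 123/14b = 2896.389ms

1. 0.0ms @ 0 + 247.253ms (3/4)
2. 247.253ms @ 3/4 + 123.626ms (3/8)
3. 370.879ms @ 9/8 + 123.626ms (3/8)
4. 494.505ms @ 3/2 + 494.505ms (3/2)
5. 989.011ms @ 3 + 494.505ms (3/2)
6. 1483.516ms @ 9/2 + 494.505ms (3/2)
7. 1978.022ms @ 6 + 141.287ms (3/7)
8. 2119.309ms @ 45/7 + 141.287ms (3/7)
9. 2260.597ms @ 48/7 + 141.287ms (3/7)
10. 2401.884ms @ 51/7 + 141.287ms (3/7)
11. 2543.171ms @ 54/7 + 141.287ms (3/7)
12. 2684.458ms @ 57/7 + 141.287ms (3/7)
13. 2825.746ms @ 60/7 + 70.644ms (3/14)
14. 2896.389ms @ 123/14 + 70.644ms (3/14)
15. 2967.033ms @ 9 + 329.67ms (1)
16. 3296.703ms @ 10 + 329.67ms (1)
17. 3626.374ms @ 11 + 329.67ms (1)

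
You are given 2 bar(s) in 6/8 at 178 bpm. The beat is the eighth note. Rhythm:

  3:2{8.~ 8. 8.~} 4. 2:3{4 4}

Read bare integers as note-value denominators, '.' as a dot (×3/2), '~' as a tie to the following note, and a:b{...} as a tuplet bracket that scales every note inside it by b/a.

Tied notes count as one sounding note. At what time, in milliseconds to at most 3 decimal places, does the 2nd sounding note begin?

note 2 onset = 2b = 674.157ms

1. 0.0ms @ 0 + 674.157ms (2)
2. 674.157ms @ 2 + 1348.315ms (4)
3. 2022.472ms @ 6 + 1011.236ms (3)
4. 3033.708ms @ 9 + 1011.236ms (3)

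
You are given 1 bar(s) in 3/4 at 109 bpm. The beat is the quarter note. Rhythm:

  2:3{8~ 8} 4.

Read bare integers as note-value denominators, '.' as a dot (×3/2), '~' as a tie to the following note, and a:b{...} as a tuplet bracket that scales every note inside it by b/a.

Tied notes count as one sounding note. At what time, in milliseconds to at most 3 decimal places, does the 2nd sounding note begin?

note 2 onset = 3/2b = 825.688ms

1. 0.0ms @ 0 + 825.688ms (3/2)
2. 825.688ms @ 3/2 + 825.688ms (3/2)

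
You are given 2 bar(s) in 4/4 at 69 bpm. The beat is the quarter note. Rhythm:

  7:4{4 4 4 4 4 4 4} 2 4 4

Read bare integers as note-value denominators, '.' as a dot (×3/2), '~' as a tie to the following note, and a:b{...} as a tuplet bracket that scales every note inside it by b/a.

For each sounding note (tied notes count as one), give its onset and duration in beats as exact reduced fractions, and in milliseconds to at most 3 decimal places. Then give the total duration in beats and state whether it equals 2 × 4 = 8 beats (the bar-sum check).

1) 0.0ms=0b +496.894ms=4/7b
2) 496.894ms=4/7b +496.894ms=4/7b
3) 993.789ms=8/7b +496.894ms=4/7b
4) 1490.683ms=12/7b +496.894ms=4/7b
5) 1987.578ms=16/7b +496.894ms=4/7b
6) 2484.472ms=20/7b +496.894ms=4/7b
7) 2981.366ms=24/7b +496.894ms=4/7b
8) 3478.261ms=4b +1739.13ms=2b
9) 5217.391ms=6b +869.565ms=1b
10) 6086.957ms=7b +869.565ms=1b
Σ=8b of 8 (69bpm 4/4) — PASS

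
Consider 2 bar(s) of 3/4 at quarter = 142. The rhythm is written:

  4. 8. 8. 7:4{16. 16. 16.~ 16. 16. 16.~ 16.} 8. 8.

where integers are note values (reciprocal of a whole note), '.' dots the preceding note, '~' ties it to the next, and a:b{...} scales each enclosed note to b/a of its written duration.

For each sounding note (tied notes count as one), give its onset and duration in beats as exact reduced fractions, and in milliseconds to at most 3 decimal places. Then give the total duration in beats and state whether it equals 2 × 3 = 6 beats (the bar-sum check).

1) 0.0ms=0b +633.803ms=3/2b
2) 633.803ms=3/2b +316.901ms=3/4b
3) 950.704ms=9/4b +316.901ms=3/4b
4) 1267.606ms=3b +90.543ms=3/14b
5) 1358.149ms=45/14b +90.543ms=3/14b
6) 1448.692ms=24/7b +181.087ms=3/7b
7) 1629.779ms=27/7b +90.543ms=3/14b
8) 1720.322ms=57/14b +181.087ms=3/7b
9) 1901.408ms=9/2b +316.901ms=3/4b
10) 2218.31ms=21/4b +316.901ms=3/4b
Σ=6b of 6 (142bpm 3/4) — PASS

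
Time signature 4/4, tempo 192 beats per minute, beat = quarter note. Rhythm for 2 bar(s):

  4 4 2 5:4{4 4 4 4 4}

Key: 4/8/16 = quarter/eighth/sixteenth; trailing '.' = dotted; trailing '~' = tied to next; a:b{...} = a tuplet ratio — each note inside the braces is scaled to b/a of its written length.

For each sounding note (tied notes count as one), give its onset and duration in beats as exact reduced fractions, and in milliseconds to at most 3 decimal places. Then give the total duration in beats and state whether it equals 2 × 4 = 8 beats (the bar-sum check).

1) 0.0ms=0b +312.5ms=1b
2) 312.5ms=1b +312.5ms=1b
3) 625.0ms=2b +625.0ms=2b
4) 1250.0ms=4b +250.0ms=4/5b
5) 1500.0ms=24/5b +250.0ms=4/5b
6) 1750.0ms=28/5b +250.0ms=4/5b
7) 2000.0ms=32/5b +250.0ms=4/5b
8) 2250.0ms=36/5b +250.0ms=4/5b
Σ=8b of 8 (192bpm 4/4) — PASS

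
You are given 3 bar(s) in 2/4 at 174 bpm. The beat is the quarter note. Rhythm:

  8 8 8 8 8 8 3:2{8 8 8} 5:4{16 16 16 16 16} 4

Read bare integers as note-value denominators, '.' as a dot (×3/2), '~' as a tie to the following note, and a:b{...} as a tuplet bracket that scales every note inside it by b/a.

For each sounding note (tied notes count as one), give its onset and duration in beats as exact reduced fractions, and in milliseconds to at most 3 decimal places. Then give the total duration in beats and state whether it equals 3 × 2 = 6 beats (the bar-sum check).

1) 0.0ms=0b +172.414ms=1/2b
2) 172.414ms=1/2b +172.414ms=1/2b
3) 344.828ms=1b +172.414ms=1/2b
4) 517.241ms=3/2b +172.414ms=1/2b
5) 689.655ms=2b +172.414ms=1/2b
6) 862.069ms=5/2b +172.414ms=1/2b
7) 1034.483ms=3b +114.943ms=1/3b
8) 1149.425ms=10/3b +114.943ms=1/3b
9) 1264.368ms=11/3b +114.943ms=1/3b
10) 1379.31ms=4b +68.966ms=1/5b
11) 1448.276ms=21/5b +68.966ms=1/5b
12) 1517.241ms=22/5b +68.966ms=1/5b
13) 1586.207ms=23/5b +68.966ms=1/5b
14) 1655.172ms=24/5b +68.966ms=1/5b
15) 1724.138ms=5b +344.828ms=1b
Σ=6b of 6 (174bpm 2/4) — PASS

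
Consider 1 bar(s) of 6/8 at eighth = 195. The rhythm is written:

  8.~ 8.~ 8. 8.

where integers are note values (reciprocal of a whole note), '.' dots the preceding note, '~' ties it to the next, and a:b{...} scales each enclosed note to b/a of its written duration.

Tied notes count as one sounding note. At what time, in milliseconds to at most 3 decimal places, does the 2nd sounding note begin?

1. 0.0ms @ 0 + 1384.615ms (9/2)
2. 1384.615ms @ 9/2 + 461.538ms (3/2)

note 2 onset = 9/2b = 1384.615ms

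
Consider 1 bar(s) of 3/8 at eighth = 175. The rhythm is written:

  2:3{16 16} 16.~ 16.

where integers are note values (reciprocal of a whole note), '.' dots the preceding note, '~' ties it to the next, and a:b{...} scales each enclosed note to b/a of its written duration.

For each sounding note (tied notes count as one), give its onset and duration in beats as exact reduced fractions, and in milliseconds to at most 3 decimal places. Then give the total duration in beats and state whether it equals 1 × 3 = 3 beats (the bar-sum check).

1) 0.0ms=0b +257.143ms=3/4b
2) 257.143ms=3/4b +257.143ms=3/4b
3) 514.286ms=3/2b +514.286ms=3/2b
Σ=3b of 3 (175bpm 3/8) — PASS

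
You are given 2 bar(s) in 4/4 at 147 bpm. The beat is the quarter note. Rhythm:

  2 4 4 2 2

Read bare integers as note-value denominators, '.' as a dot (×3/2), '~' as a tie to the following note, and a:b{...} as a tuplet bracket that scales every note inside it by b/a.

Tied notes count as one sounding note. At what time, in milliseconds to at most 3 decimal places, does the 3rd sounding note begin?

note 3 onset = 3b = 1224.49ms

1. 0.0ms @ 0 + 816.327ms (2)
2. 816.327ms @ 2 + 408.163ms (1)
3. 1224.49ms @ 3 + 408.163ms (1)
4. 1632.653ms @ 4 + 816.327ms (2)
5. 2448.98ms @ 6 + 816.327ms (2)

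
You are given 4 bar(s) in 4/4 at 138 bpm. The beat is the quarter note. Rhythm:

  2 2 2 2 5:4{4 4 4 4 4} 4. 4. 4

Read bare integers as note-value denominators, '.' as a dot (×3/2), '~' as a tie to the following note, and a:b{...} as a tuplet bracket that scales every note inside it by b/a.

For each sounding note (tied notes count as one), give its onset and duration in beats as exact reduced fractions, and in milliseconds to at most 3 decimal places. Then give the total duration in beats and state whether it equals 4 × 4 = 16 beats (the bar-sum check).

1) 0.0ms=0b +869.565ms=2b
2) 869.565ms=2b +869.565ms=2b
3) 1739.13ms=4b +869.565ms=2b
4) 2608.696ms=6b +869.565ms=2b
5) 3478.261ms=8b +347.826ms=4/5b
6) 3826.087ms=44/5b +347.826ms=4/5b
7) 4173.913ms=48/5b +347.826ms=4/5b
8) 4521.739ms=52/5b +347.826ms=4/5b
9) 4869.565ms=56/5b +347.826ms=4/5b
10) 5217.391ms=12b +652.174ms=3/2b
11) 5869.565ms=27/2b +652.174ms=3/2b
12) 6521.739ms=15b +434.783ms=1b
Σ=16b of 16 (138bpm 4/4) — PASS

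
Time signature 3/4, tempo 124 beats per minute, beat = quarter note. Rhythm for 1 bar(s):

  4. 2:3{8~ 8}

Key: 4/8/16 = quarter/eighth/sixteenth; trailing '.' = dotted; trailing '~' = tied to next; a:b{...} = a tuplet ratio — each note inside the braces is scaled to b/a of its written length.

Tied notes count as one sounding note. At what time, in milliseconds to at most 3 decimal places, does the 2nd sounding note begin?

note 2 onset = 3/2b = 725.806ms

1. 0.0ms @ 0 + 725.806ms (3/2)
2. 725.806ms @ 3/2 + 725.806ms (3/2)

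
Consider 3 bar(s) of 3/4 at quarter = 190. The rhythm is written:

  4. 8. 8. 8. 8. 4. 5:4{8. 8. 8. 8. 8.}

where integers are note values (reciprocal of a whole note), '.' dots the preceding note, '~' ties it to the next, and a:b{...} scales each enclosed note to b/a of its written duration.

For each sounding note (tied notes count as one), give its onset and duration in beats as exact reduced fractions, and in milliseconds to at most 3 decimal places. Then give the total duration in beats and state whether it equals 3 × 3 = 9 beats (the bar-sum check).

1) 0.0ms=0b +473.684ms=3/2b
2) 473.684ms=3/2b +236.842ms=3/4b
3) 710.526ms=9/4b +236.842ms=3/4b
4) 947.368ms=3b +236.842ms=3/4b
5) 1184.211ms=15/4b +236.842ms=3/4b
6) 1421.053ms=9/2b +473.684ms=3/2b
7) 1894.737ms=6b +189.474ms=3/5b
8) 2084.211ms=33/5b +189.474ms=3/5b
9) 2273.684ms=36/5b +189.474ms=3/5b
10) 2463.158ms=39/5b +189.474ms=3/5b
11) 2652.632ms=42/5b +189.474ms=3/5b
Σ=9b of 9 (190bpm 3/4) — PASS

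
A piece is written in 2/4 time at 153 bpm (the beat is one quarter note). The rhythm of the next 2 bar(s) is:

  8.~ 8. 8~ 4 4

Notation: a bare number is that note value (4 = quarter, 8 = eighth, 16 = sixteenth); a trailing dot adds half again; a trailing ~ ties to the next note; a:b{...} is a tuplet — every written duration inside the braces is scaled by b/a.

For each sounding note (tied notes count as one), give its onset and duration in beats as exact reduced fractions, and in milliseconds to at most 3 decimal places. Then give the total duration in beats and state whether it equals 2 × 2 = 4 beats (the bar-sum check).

1) 0.0ms=0b +588.235ms=3/2b
2) 588.235ms=3/2b +588.235ms=3/2b
3) 1176.471ms=3b +392.157ms=1b
Σ=4b of 4 (153bpm 2/4) — PASS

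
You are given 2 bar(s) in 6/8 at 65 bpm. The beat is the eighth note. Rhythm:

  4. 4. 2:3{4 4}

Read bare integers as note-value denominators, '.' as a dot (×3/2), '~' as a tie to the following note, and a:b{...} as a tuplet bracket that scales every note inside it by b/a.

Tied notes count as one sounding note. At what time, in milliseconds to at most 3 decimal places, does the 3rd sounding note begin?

1. 0.0ms @ 0 + 2769.231ms (3)
2. 2769.231ms @ 3 + 2769.231ms (3)
3. 5538.462ms @ 6 + 2769.231ms (3)
4. 8307.692ms @ 9 + 2769.231ms (3)

note 3 onset = 6b = 5538.462ms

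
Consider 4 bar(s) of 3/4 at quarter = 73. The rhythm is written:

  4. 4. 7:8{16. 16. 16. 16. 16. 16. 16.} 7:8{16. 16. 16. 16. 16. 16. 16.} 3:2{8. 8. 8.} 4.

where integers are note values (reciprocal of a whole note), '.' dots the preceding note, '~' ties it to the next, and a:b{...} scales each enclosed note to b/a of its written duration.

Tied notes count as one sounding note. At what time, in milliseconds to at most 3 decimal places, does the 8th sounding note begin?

note 8 onset = 36/7b = 4227.006ms

1. 0.0ms @ 0 + 1232.877ms (3/2)
2. 1232.877ms @ 3/2 + 1232.877ms (3/2)
3. 2465.753ms @ 3 + 352.25ms (3/7)
4. 2818.004ms @ 24/7 + 352.25ms (3/7)
5. 3170.254ms @ 27/7 + 352.25ms (3/7)
6. 3522.505ms @ 30/7 + 352.25ms (3/7)
7. 3874.755ms @ 33/7 + 352.25ms (3/7)
8. 4227.006ms @ 36/7 + 352.25ms (3/7)
9. 4579.256ms @ 39/7 + 352.25ms (3/7)
10. 4931.507ms @ 6 + 352.25ms (3/7)
11. 5283.757ms @ 45/7 + 352.25ms (3/7)
12. 5636.008ms @ 48/7 + 352.25ms (3/7)
13. 5988.258ms @ 51/7 + 352.25ms (3/7)
14. 6340.509ms @ 54/7 + 352.25ms (3/7)
15. 6692.759ms @ 57/7 + 352.25ms (3/7)
16. 7045.01ms @ 60/7 + 352.25ms (3/7)
17. 7397.26ms @ 9 + 410.959ms (1/2)
18. 7808.219ms @ 19/2 + 410.959ms (1/2)
19. 8219.178ms @ 10 + 410.959ms (1/2)
20. 8630.137ms @ 21/2 + 1232.877ms (3/2)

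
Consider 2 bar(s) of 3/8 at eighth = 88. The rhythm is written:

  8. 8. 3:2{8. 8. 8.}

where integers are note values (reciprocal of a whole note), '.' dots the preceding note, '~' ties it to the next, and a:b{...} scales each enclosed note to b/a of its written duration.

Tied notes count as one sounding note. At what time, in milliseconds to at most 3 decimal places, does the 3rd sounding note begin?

1. 0.0ms @ 0 + 1022.727ms (3/2)
2. 1022.727ms @ 3/2 + 1022.727ms (3/2)
3. 2045.455ms @ 3 + 681.818ms (1)
4. 2727.273ms @ 4 + 681.818ms (1)
5. 3409.091ms @ 5 + 681.818ms (1)

note 3 onset = 3b = 2045.455ms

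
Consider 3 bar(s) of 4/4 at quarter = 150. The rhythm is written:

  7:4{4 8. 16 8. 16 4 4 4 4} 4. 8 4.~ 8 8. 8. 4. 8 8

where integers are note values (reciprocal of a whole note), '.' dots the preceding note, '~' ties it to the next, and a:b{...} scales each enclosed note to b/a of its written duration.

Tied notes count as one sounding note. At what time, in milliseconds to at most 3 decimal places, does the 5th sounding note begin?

note 5 onset = 11/7b = 628.571ms

1. 0.0ms @ 0 + 228.571ms (4/7)
2. 228.571ms @ 4/7 + 171.429ms (3/7)
3. 400.0ms @ 1 + 57.143ms (1/7)
4. 457.143ms @ 8/7 + 171.429ms (3/7)
5. 628.571ms @ 11/7 + 57.143ms (1/7)
6. 685.714ms @ 12/7 + 228.571ms (4/7)
7. 914.286ms @ 16/7 + 228.571ms (4/7)
8. 1142.857ms @ 20/7 + 228.571ms (4/7)
9. 1371.429ms @ 24/7 + 228.571ms (4/7)
10. 1600.0ms @ 4 + 600.0ms (3/2)
11. 2200.0ms @ 11/2 + 200.0ms (1/2)
12. 2400.0ms @ 6 + 800.0ms (2)
13. 3200.0ms @ 8 + 300.0ms (3/4)
14. 3500.0ms @ 35/4 + 300.0ms (3/4)
15. 3800.0ms @ 19/2 + 600.0ms (3/2)
16. 4400.0ms @ 11 + 200.0ms (1/2)
17. 4600.0ms @ 23/2 + 200.0ms (1/2)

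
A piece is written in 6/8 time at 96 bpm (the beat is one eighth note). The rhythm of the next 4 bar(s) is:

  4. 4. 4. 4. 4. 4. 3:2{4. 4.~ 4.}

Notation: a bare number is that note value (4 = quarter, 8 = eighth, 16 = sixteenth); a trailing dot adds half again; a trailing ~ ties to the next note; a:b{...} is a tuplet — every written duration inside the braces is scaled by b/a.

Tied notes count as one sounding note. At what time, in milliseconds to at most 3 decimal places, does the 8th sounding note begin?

1. 0.0ms @ 0 + 1875.0ms (3)
2. 1875.0ms @ 3 + 1875.0ms (3)
3. 3750.0ms @ 6 + 1875.0ms (3)
4. 5625.0ms @ 9 + 1875.0ms (3)
5. 7500.0ms @ 12 + 1875.0ms (3)
6. 9375.0ms @ 15 + 1875.0ms (3)
7. 11250.0ms @ 18 + 1250.0ms (2)
8. 12500.0ms @ 20 + 2500.0ms (4)

note 8 onset = 20b = 12500.0ms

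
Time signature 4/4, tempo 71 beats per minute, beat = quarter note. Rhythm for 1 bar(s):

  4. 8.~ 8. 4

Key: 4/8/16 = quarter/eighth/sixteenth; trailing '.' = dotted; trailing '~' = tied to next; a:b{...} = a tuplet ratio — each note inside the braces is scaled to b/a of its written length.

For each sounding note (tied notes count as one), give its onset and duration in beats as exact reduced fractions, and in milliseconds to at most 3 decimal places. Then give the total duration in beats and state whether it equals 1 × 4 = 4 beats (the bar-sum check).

1) 0.0ms=0b +1267.606ms=3/2b
2) 1267.606ms=3/2b +1267.606ms=3/2b
3) 2535.211ms=3b +845.07ms=1b
Σ=4b of 4 (71bpm 4/4) — PASS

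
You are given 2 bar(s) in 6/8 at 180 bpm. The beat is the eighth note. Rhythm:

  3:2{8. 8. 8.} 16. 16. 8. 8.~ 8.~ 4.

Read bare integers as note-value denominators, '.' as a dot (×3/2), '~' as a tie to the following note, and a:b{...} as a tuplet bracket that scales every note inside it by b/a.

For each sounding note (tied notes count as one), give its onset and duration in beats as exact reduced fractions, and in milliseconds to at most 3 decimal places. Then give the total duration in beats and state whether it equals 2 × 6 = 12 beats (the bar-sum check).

1) 0.0ms=0b +333.333ms=1b
2) 333.333ms=1b +333.333ms=1b
3) 666.667ms=2b +333.333ms=1b
4) 1000.0ms=3b +250.0ms=3/4b
5) 1250.0ms=15/4b +250.0ms=3/4b
6) 1500.0ms=9/2b +500.0ms=3/2b
7) 2000.0ms=6b +2000.0ms=6b
Σ=12b of 12 (180bpm 6/8) — PASS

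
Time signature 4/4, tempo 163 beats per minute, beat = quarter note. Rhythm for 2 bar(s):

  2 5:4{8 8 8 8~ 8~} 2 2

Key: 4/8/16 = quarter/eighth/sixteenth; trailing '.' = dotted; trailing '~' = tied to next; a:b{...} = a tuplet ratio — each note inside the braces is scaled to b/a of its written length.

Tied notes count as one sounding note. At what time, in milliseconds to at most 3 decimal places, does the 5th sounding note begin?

1. 0.0ms @ 0 + 736.196ms (2)
2. 736.196ms @ 2 + 147.239ms (2/5)
3. 883.436ms @ 12/5 + 147.239ms (2/5)
4. 1030.675ms @ 14/5 + 147.239ms (2/5)
5. 1177.914ms @ 16/5 + 1030.675ms (14/5)
6. 2208.589ms @ 6 + 736.196ms (2)

note 5 onset = 16/5b = 1177.914ms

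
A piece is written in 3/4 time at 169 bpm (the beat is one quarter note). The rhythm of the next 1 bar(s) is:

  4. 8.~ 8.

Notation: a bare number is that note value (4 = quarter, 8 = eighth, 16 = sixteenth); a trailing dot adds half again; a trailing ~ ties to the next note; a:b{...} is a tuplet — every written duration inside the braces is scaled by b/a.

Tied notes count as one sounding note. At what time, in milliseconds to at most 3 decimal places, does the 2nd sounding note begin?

note 2 onset = 3/2b = 532.544ms

1. 0.0ms @ 0 + 532.544ms (3/2)
2. 532.544ms @ 3/2 + 532.544ms (3/2)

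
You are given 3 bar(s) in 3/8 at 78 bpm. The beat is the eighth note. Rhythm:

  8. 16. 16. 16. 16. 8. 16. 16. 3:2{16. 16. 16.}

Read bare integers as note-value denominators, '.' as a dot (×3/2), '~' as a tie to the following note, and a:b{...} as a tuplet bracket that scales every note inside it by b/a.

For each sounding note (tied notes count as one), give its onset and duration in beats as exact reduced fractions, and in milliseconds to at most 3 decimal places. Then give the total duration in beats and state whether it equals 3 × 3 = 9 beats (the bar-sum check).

1) 0.0ms=0b +1153.846ms=3/2b
2) 1153.846ms=3/2b +576.923ms=3/4b
3) 1730.769ms=9/4b +576.923ms=3/4b
4) 2307.692ms=3b +576.923ms=3/4b
5) 2884.615ms=15/4b +576.923ms=3/4b
6) 3461.538ms=9/2b +1153.846ms=3/2b
7) 4615.385ms=6b +576.923ms=3/4b
8) 5192.308ms=27/4b +576.923ms=3/4b
9) 5769.231ms=15/2b +384.615ms=1/2b
10) 6153.846ms=8b +384.615ms=1/2b
11) 6538.462ms=17/2b +384.615ms=1/2b
Σ=9b of 9 (78bpm 3/8) — PASS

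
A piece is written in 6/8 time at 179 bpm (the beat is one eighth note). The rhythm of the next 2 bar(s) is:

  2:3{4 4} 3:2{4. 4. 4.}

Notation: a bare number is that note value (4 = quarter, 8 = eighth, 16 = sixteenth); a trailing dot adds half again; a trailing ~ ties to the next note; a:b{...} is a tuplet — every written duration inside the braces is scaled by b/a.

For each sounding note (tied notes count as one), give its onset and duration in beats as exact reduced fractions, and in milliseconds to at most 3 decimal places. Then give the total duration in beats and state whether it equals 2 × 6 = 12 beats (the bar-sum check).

1) 0.0ms=0b +1005.587ms=3b
2) 1005.587ms=3b +1005.587ms=3b
3) 2011.173ms=6b +670.391ms=2b
4) 2681.564ms=8b +670.391ms=2b
5) 3351.955ms=10b +670.391ms=2b
Σ=12b of 12 (179bpm 6/8) — PASS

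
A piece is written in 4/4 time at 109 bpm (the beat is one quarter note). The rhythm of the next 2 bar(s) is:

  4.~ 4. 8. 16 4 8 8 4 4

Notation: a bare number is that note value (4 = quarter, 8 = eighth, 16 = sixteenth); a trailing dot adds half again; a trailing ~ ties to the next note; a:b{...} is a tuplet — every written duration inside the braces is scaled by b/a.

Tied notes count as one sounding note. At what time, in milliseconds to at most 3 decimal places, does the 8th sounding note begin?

note 8 onset = 7b = 3853.211ms

1. 0.0ms @ 0 + 1651.376ms (3)
2. 1651.376ms @ 3 + 412.844ms (3/4)
3. 2064.22ms @ 15/4 + 137.615ms (1/4)
4. 2201.835ms @ 4 + 550.459ms (1)
5. 2752.294ms @ 5 + 275.229ms (1/2)
6. 3027.523ms @ 11/2 + 275.229ms (1/2)
7. 3302.752ms @ 6 + 550.459ms (1)
8. 3853.211ms @ 7 + 550.459ms (1)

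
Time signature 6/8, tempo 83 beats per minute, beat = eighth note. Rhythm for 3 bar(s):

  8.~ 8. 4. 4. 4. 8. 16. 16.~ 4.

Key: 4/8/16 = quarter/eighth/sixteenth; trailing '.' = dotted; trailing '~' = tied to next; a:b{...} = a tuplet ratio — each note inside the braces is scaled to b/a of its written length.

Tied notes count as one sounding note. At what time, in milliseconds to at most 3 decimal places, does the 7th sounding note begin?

1. 0.0ms @ 0 + 2168.675ms (3)
2. 2168.675ms @ 3 + 2168.675ms (3)
3. 4337.349ms @ 6 + 2168.675ms (3)
4. 6506.024ms @ 9 + 2168.675ms (3)
5. 8674.699ms @ 12 + 1084.337ms (3/2)
6. 9759.036ms @ 27/2 + 542.169ms (3/4)
7. 10301.205ms @ 57/4 + 2710.843ms (15/4)

note 7 onset = 57/4b = 10301.205ms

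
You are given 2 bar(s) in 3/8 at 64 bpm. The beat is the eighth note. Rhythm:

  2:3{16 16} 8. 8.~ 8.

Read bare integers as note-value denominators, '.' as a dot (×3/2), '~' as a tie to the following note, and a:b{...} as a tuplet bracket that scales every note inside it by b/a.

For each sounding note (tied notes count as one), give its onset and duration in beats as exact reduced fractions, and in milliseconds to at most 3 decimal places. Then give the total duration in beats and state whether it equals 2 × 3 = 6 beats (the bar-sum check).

1) 0.0ms=0b +703.125ms=3/4b
2) 703.125ms=3/4b +703.125ms=3/4b
3) 1406.25ms=3/2b +1406.25ms=3/2b
4) 2812.5ms=3b +2812.5ms=3b
Σ=6b of 6 (64bpm 3/8) — PASS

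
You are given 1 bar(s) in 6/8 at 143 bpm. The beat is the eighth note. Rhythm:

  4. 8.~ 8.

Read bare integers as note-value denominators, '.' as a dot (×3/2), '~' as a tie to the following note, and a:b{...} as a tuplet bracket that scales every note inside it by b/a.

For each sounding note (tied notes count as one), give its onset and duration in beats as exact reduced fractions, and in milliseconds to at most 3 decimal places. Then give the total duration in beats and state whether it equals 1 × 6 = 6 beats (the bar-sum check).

1) 0.0ms=0b +1258.741ms=3b
2) 1258.741ms=3b +1258.741ms=3b
Σ=6b of 6 (143bpm 6/8) — PASS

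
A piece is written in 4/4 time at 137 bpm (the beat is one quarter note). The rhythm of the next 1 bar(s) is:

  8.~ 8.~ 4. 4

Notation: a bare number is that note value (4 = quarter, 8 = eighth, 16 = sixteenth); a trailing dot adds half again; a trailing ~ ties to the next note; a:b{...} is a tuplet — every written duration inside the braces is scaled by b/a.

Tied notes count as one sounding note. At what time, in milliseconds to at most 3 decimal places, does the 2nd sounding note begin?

note 2 onset = 3b = 1313.869ms

1. 0.0ms @ 0 + 1313.869ms (3)
2. 1313.869ms @ 3 + 437.956ms (1)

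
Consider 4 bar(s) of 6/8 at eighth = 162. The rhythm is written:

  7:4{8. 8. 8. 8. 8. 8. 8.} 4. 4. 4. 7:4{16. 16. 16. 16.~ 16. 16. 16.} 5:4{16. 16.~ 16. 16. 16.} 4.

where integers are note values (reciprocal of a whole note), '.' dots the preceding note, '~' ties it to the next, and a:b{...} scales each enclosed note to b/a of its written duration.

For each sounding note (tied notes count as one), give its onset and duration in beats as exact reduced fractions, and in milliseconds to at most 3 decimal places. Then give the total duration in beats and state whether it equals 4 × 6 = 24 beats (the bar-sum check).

1) 0.0ms=0b +317.46ms=6/7b
2) 317.46ms=6/7b +317.46ms=6/7b
3) 634.921ms=12/7b +317.46ms=6/7b
4) 952.381ms=18/7b +317.46ms=6/7b
5) 1269.841ms=24/7b +317.46ms=6/7b
6) 1587.302ms=30/7b +317.46ms=6/7b
7) 1904.762ms=36/7b +317.46ms=6/7b
8) 2222.222ms=6b +1111.111ms=3b
9) 3333.333ms=9b +1111.111ms=3b
10) 4444.444ms=12b +1111.111ms=3b
11) 5555.556ms=15b +158.73ms=3/7b
12) 5714.286ms=108/7b +158.73ms=3/7b
13) 5873.016ms=111/7b +158.73ms=3/7b
14) 6031.746ms=114/7b +317.46ms=6/7b
15) 6349.206ms=120/7b +158.73ms=3/7b
16) 6507.937ms=123/7b +158.73ms=3/7b
17) 6666.667ms=18b +222.222ms=3/5b
18) 6888.889ms=93/5b +444.444ms=6/5b
19) 7333.333ms=99/5b +222.222ms=3/5b
20) 7555.556ms=102/5b +222.222ms=3/5b
21) 7777.778ms=21b +1111.111ms=3b
Σ=24b of 24 (162bpm 6/8) — PASS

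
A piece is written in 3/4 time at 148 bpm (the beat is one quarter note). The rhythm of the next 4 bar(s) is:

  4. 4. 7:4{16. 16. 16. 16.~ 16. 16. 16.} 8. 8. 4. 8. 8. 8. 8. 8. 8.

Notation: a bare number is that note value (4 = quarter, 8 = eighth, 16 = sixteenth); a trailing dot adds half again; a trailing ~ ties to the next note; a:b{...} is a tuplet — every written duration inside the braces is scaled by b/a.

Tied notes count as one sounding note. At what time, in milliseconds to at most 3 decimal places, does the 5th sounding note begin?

note 5 onset = 24/7b = 1389.961ms

1. 0.0ms @ 0 + 608.108ms (3/2)
2. 608.108ms @ 3/2 + 608.108ms (3/2)
3. 1216.216ms @ 3 + 86.873ms (3/14)
4. 1303.089ms @ 45/14 + 86.873ms (3/14)
5. 1389.961ms @ 24/7 + 86.873ms (3/14)
6. 1476.834ms @ 51/14 + 173.745ms (3/7)
7. 1650.579ms @ 57/14 + 86.873ms (3/14)
8. 1737.452ms @ 30/7 + 86.873ms (3/14)
9. 1824.324ms @ 9/2 + 304.054ms (3/4)
10. 2128.378ms @ 21/4 + 304.054ms (3/4)
11. 2432.432ms @ 6 + 608.108ms (3/2)
12. 3040.541ms @ 15/2 + 304.054ms (3/4)
13. 3344.595ms @ 33/4 + 304.054ms (3/4)
14. 3648.649ms @ 9 + 304.054ms (3/4)
15. 3952.703ms @ 39/4 + 304.054ms (3/4)
16. 4256.757ms @ 21/2 + 304.054ms (3/4)
17. 4560.811ms @ 45/4 + 304.054ms (3/4)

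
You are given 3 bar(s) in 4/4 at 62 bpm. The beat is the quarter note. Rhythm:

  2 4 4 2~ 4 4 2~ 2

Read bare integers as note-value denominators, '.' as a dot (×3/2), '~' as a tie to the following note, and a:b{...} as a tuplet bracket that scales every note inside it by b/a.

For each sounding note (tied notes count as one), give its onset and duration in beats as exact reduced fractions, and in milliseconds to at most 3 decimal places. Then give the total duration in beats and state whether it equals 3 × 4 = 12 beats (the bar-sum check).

1) 0.0ms=0b +1935.484ms=2b
2) 1935.484ms=2b +967.742ms=1b
3) 2903.226ms=3b +967.742ms=1b
4) 3870.968ms=4b +2903.226ms=3b
5) 6774.194ms=7b +967.742ms=1b
6) 7741.935ms=8b +3870.968ms=4b
Σ=12b of 12 (62bpm 4/4) — PASS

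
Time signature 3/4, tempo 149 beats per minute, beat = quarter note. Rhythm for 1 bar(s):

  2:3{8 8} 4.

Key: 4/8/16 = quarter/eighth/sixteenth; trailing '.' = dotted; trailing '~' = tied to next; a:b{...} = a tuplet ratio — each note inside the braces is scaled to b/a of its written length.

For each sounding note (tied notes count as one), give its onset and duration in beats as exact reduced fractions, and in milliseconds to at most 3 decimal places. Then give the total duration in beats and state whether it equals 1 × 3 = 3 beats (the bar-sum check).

1) 0.0ms=0b +302.013ms=3/4b
2) 302.013ms=3/4b +302.013ms=3/4b
3) 604.027ms=3/2b +604.027ms=3/2b
Σ=3b of 3 (149bpm 3/4) — PASS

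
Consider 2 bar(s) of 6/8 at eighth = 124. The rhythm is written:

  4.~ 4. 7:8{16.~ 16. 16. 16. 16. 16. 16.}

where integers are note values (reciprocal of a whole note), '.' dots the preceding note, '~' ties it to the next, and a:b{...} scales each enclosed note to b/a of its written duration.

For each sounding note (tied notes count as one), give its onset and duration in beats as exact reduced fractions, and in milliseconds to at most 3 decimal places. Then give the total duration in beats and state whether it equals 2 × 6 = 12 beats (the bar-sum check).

1) 0.0ms=0b +2903.226ms=6b
2) 2903.226ms=6b +829.493ms=12/7b
3) 3732.719ms=54/7b +414.747ms=6/7b
4) 4147.465ms=60/7b +414.747ms=6/7b
5) 4562.212ms=66/7b +414.747ms=6/7b
6) 4976.959ms=72/7b +414.747ms=6/7b
7) 5391.705ms=78/7b +414.747ms=6/7b
Σ=12b of 12 (124bpm 6/8) — PASS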